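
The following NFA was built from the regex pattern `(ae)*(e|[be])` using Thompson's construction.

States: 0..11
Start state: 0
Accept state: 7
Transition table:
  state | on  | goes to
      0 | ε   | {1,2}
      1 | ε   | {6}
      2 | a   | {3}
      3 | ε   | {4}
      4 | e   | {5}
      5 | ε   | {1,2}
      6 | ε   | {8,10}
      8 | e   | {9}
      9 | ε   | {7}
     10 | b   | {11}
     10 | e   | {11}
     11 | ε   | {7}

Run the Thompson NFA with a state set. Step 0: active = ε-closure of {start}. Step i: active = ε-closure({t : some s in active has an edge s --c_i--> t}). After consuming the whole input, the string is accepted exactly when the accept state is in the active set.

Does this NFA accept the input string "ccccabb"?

Answer: REJECT

Steps:
start: ε-closure({0}) = {0,1,2,6,8,10}
'c' @ 1: {}  — no active states
rest 'cccabb' ignored (set empty)
after full input: {}  (accept=7 not in)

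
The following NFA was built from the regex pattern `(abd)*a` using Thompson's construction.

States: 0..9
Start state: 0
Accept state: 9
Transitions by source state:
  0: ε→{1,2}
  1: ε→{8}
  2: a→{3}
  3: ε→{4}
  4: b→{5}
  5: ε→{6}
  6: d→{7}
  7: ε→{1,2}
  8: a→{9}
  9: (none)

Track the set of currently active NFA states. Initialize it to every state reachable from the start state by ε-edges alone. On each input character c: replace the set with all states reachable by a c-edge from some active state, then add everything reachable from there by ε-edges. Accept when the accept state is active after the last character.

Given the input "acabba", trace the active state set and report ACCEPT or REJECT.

Answer: REJECT

Derivation:
start: ε-closure({0}) = {0,1,2,8}
'a' @ 1: {3,4,9}  ✓accept
'c' @ 2: {}  — dead — no transitions
rest 'abba' ignored (set empty)
final: {}; accept 9 not in set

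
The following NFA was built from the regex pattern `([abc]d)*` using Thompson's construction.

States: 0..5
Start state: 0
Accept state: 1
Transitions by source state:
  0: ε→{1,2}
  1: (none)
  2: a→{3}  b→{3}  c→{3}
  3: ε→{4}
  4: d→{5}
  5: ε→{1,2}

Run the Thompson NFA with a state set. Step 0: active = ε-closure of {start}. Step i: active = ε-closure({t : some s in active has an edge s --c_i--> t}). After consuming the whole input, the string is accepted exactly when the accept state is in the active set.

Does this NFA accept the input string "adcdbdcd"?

Answer: ACCEPT

Derivation:
S₀ = ε-closure({0}) = {0,1,2}
'a' @ 1: {3,4}
'd' @ 2: {1,2,5}  [accepting]
'c' @ 3: {3,4}
'd' @ 4: {1,2,5}  [accepting]
'b' @ 5: {3,4}
'd' @ 6: {1,2,5}  [accepting]
'c' @ 7: {3,4}
'd' @ 8: {1,2,5}  [accepting]
end set {1,2,5} — state 1 in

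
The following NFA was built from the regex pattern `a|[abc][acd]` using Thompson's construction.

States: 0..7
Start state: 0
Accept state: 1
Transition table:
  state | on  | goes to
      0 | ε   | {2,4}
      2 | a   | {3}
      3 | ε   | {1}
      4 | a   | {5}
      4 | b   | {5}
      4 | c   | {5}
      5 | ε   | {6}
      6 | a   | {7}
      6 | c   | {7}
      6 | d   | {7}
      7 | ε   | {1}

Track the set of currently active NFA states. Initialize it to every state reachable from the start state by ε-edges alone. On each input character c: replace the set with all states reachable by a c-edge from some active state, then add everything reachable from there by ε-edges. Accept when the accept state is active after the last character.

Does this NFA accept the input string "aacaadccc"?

Answer: REJECT

Trace:
initial (ε-close {0}): {0,2,4}
'a' @ 1: {1,3,5,6}  (accept∈set)
'a' @ 2: {1,7}  (accept∈set)
'c' @ 3: {}  — state set empty
rest 'aadccc' ignored (set empty)
end set {} — state 1 not in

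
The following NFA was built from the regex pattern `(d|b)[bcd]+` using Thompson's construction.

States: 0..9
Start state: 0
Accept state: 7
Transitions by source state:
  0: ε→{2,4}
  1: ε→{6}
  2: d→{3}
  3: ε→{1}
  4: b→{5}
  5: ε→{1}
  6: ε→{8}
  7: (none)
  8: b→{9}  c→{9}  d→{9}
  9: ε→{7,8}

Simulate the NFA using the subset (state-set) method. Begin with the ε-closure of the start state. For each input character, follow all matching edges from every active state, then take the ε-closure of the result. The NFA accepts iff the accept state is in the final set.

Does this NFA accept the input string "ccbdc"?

Answer: REJECT

Trace:
start: ε-closure({0}) = {0,2,4}
'c' @ 1: {}  — dead — no transitions
rest 'cbdc' ignored (set empty)
end set {} — state 7 not in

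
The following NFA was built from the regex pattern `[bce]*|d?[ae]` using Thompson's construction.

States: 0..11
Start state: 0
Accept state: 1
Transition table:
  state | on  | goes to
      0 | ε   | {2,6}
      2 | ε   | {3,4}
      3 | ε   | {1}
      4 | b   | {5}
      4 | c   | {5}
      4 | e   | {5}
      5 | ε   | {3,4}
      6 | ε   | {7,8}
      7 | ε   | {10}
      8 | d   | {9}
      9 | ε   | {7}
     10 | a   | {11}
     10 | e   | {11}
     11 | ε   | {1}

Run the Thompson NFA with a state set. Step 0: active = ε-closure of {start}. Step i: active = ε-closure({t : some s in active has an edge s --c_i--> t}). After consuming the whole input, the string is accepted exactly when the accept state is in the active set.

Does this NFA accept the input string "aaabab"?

Answer: REJECT

Steps:
initial (ε-close {0}): {0,1,2,3,4,6,7,8,10}
'a' @ 1: {1,11}  [accepting]
'a' @ 2: {}  — no active states
rest 'abab' ignored (set empty)
end set {} — state 1 not in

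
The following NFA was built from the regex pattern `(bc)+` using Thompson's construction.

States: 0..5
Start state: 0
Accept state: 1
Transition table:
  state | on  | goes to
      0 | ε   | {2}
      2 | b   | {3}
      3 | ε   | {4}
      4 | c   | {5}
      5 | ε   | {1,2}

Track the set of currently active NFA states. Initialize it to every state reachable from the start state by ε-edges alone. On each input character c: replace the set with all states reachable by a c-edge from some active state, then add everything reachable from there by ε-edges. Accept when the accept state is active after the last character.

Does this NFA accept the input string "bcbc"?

Answer: ACCEPT

Steps:
initial (ε-close {0}): {0,2}
'b' @ 1: {3,4}
'c' @ 2: {1,2,5}  (accept∈set)
'b' @ 3: {3,4}
'c' @ 4: {1,2,5}  (accept∈set)
after full input: {1,2,5}  (accept=1 in)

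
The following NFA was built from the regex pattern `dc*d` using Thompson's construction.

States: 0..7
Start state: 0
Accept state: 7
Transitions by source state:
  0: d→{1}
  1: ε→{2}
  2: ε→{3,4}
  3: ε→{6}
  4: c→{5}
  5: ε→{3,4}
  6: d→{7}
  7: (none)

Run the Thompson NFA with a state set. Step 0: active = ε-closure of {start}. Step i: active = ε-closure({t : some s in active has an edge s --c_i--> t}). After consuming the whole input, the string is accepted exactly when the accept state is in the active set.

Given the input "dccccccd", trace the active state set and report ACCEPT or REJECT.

Answer: ACCEPT

Steps:
start: ε-closure({0}) = {0}
'd' @ 1: {1,2,3,4,6}
'c' @ 2: {3,4,5,6}
'c' @ 3: {3,4,5,6}
'c' @ 4: {3,4,5,6}
'c' @ 5: {3,4,5,6}
'c' @ 6: {3,4,5,6}
'c' @ 7: {3,4,5,6}
'd' @ 8: {7}  [accepting]
end set {7} — state 7 in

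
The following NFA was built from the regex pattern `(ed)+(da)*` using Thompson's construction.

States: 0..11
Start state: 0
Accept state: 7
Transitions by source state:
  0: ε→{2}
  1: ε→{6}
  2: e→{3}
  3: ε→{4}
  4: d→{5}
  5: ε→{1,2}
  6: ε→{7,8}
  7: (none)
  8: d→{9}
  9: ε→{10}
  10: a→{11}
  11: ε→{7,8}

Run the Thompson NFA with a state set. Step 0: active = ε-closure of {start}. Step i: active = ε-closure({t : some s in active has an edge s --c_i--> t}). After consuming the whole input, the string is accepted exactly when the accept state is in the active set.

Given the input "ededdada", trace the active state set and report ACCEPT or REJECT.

initial (ε-close {0}): {0,2}
'e' @ 1: {3,4}
'd' @ 2: {1,2,5,6,7,8}  [accepting]
'e' @ 3: {3,4}
'd' @ 4: {1,2,5,6,7,8}  [accepting]
'd' @ 5: {9,10}
'a' @ 6: {7,8,11}  [accepting]
'd' @ 7: {9,10}
'a' @ 8: {7,8,11}  [accepting]
after full input: {7,8,11}  (accept=7 in)

Answer: ACCEPT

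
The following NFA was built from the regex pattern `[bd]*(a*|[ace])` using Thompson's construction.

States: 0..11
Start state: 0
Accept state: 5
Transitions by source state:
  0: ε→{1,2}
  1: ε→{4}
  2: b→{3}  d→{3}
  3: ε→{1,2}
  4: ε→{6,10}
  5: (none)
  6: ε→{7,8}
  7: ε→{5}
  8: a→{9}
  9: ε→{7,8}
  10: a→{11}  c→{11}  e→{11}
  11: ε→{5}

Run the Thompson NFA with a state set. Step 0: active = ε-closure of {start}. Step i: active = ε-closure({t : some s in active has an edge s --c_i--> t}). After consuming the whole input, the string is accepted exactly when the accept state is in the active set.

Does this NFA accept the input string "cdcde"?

Answer: REJECT

Derivation:
start: ε-closure({0}) = {0,1,2,4,5,6,7,8,10}
'c' @ 1: {5,11}  ✓accept
'd' @ 2: {}  — dead — no transitions
rest 'cde' ignored (set empty)
final: {}; accept 5 not in set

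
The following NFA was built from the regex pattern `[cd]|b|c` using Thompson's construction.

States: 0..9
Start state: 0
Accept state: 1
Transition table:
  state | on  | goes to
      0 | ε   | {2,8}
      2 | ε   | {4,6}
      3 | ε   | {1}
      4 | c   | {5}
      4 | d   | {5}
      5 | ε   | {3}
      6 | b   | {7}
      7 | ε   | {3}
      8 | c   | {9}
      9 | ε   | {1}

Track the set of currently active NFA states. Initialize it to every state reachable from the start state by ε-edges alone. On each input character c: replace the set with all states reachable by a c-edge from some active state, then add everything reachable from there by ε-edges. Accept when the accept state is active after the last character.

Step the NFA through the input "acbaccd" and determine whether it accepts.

initial (ε-close {0}): {0,2,4,6,8}
'a' @ 1: {}  — no active states
rest 'cbaccd' ignored (set empty)
end set {} — state 1 not in

Answer: REJECT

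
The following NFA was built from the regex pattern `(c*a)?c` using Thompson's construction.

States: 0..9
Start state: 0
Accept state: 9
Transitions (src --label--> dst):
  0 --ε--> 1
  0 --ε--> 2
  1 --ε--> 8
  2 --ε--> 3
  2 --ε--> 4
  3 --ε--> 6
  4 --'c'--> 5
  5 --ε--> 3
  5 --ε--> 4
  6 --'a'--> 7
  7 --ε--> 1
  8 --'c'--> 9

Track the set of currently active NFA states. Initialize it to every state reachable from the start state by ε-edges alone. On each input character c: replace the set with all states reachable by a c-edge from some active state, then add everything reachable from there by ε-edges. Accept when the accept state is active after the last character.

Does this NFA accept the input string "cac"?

Answer: ACCEPT

Steps:
S₀ = ε-closure({0}) = {0,1,2,3,4,6,8}
'c' @ 1: {3,4,5,6,9}  (accept∈set)
'a' @ 2: {1,7,8}
'c' @ 3: {9}  (accept∈set)
end set {9} — state 9 in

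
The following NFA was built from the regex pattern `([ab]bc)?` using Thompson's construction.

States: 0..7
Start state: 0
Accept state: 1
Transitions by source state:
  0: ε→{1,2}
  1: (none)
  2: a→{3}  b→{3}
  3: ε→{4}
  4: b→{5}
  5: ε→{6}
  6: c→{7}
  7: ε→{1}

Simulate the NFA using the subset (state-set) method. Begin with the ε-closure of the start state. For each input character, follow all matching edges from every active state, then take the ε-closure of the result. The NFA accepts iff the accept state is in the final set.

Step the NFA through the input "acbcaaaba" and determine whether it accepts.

Answer: REJECT

Trace:
start: ε-closure({0}) = {0,1,2}
'a' @ 1: {3,4}
'c' @ 2: {}  — dead — no transitions
rest 'bcaaaba' ignored (set empty)
after full input: {}  (accept=1 not in)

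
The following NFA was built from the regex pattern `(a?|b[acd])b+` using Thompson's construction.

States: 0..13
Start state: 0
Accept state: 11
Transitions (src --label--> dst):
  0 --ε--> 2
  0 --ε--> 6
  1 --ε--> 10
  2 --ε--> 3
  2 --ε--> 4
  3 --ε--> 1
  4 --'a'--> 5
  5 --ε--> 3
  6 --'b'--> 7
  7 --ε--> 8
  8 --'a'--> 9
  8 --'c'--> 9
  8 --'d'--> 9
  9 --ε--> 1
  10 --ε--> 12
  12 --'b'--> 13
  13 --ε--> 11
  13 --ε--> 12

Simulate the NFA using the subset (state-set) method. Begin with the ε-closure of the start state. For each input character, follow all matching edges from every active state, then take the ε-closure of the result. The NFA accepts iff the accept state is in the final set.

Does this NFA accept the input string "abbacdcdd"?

Answer: REJECT

Steps:
S₀ = ε-closure({0}) = {0,1,2,3,4,6,10,12}
'a' @ 1: {1,3,5,10,12}
'b' @ 2: {11,12,13}  ✓accept
'b' @ 3: {11,12,13}  ✓accept
'a' @ 4: {}  — no active states
rest 'cdcdd' ignored (set empty)
after full input: {}  (accept=11 not in)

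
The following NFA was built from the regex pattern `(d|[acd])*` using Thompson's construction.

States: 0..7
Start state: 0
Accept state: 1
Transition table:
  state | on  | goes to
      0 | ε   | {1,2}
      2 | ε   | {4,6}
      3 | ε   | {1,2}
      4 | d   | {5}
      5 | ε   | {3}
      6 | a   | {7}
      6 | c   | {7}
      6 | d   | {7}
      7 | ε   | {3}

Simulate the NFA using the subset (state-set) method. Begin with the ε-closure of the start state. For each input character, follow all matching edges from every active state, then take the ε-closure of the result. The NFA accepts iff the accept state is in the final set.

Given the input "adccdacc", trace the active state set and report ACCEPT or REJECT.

Answer: ACCEPT

Derivation:
start: ε-closure({0}) = {0,1,2,4,6}
'a' @ 1: {1,2,3,4,6,7}  [accepting]
'd' @ 2: {1,2,3,4,5,6,7}  [accepting]
'c' @ 3: {1,2,3,4,6,7}  [accepting]
'c' @ 4: {1,2,3,4,6,7}  [accepting]
'd' @ 5: {1,2,3,4,5,6,7}  [accepting]
'a' @ 6: {1,2,3,4,6,7}  [accepting]
'c' @ 7: {1,2,3,4,6,7}  [accepting]
'c' @ 8: {1,2,3,4,6,7}  [accepting]
end set {1,2,3,4,6,7} — state 1 in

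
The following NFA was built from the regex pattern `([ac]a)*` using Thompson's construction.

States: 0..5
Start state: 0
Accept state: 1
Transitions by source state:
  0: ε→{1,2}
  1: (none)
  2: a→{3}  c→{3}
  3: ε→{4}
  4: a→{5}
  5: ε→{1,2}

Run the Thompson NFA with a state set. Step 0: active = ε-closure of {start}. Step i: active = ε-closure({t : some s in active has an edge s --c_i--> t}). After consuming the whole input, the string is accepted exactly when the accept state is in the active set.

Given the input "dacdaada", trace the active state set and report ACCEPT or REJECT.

Answer: REJECT

Trace:
S₀ = ε-closure({0}) = {0,1,2}
'd' @ 1: {}  — no active states
rest 'acdaada' ignored (set empty)
after full input: {}  (accept=1 not in)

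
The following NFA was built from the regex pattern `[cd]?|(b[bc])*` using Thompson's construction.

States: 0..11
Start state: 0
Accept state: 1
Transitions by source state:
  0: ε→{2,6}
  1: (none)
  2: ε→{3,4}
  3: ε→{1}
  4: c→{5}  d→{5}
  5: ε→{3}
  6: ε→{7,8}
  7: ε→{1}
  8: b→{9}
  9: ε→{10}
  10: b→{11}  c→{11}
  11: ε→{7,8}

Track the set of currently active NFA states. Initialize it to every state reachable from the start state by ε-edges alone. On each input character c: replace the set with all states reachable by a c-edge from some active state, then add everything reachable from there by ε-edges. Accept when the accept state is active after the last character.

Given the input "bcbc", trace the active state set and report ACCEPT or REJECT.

Answer: ACCEPT

Trace:
start: ε-closure({0}) = {0,1,2,3,4,6,7,8}
'b' @ 1: {9,10}
'c' @ 2: {1,7,8,11}  ✓accept
'b' @ 3: {9,10}
'c' @ 4: {1,7,8,11}  ✓accept
after full input: {1,7,8,11}  (accept=1 in)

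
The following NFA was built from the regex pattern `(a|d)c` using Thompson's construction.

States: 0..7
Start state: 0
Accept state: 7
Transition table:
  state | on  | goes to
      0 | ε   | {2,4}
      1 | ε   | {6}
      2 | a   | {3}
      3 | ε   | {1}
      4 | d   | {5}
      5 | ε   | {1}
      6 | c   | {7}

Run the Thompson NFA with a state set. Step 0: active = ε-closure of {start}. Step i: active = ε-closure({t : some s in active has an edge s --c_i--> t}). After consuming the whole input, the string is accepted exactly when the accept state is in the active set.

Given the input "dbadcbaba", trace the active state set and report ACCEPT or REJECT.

S₀ = ε-closure({0}) = {0,2,4}
'd' @ 1: {1,5,6}
'b' @ 2: {}  — no active states
rest 'adcbaba' ignored (set empty)
final: {}; accept 7 not in set

Answer: REJECT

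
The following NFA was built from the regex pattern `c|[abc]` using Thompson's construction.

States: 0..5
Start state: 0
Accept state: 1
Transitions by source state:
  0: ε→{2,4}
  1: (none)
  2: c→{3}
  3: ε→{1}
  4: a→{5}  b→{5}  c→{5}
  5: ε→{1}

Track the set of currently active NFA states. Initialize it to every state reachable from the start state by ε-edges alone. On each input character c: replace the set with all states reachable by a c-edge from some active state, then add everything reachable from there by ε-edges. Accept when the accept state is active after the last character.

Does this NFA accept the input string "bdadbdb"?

Answer: REJECT

Steps:
initial (ε-close {0}): {0,2,4}
'b' @ 1: {1,5}  [accepting]
'd' @ 2: {}  — dead — no transitions
rest 'adbdb' ignored (set empty)
final: {}; accept 1 not in set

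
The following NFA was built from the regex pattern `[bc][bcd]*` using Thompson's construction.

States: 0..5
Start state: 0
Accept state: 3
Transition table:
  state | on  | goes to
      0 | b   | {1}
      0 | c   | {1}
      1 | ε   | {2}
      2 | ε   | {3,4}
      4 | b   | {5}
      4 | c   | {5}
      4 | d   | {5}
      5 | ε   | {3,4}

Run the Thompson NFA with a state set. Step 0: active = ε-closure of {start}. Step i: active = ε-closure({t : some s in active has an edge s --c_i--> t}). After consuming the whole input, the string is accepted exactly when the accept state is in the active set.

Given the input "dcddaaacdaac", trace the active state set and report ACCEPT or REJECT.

start: ε-closure({0}) = {0}
'd' @ 1: {}  — state set empty
rest 'cddaaacdaac' ignored (set empty)
after full input: {}  (accept=3 not in)

Answer: REJECT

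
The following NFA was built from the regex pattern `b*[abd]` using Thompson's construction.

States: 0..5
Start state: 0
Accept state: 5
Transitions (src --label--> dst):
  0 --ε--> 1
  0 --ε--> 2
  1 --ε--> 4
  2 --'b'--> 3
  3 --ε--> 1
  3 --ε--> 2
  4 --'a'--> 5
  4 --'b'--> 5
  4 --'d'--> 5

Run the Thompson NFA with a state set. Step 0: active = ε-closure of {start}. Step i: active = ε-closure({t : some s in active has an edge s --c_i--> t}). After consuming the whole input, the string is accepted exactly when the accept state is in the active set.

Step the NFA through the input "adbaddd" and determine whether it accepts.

Answer: REJECT

Steps:
initial (ε-close {0}): {0,1,2,4}
'a' @ 1: {5}  (accept∈set)
'd' @ 2: {}  — state set empty
rest 'baddd' ignored (set empty)
end set {} — state 5 not in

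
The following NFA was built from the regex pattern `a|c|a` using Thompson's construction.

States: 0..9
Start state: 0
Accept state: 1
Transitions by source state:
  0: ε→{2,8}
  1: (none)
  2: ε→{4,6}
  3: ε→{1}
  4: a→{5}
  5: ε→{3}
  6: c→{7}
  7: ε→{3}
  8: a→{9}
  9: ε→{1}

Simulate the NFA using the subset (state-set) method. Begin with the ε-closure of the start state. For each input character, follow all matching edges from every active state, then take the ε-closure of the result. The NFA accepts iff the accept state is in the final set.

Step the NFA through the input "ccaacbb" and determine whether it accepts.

Answer: REJECT

Trace:
start: ε-closure({0}) = {0,2,4,6,8}
'c' @ 1: {1,3,7}  ✓accept
'c' @ 2: {}  — dead — no transitions
rest 'aacbb' ignored (set empty)
end set {} — state 1 not in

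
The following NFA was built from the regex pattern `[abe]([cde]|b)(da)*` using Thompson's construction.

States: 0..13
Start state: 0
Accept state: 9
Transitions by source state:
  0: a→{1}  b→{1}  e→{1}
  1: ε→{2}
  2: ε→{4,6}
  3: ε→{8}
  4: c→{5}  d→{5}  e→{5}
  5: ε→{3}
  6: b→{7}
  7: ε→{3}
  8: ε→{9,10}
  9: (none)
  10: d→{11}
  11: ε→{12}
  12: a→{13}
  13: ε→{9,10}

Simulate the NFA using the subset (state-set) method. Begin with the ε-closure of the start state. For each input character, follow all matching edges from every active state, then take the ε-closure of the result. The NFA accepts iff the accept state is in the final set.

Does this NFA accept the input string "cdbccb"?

S₀ = ε-closure({0}) = {0}
'c' @ 1: {}  — dead — no transitions
rest 'dbccb' ignored (set empty)
end set {} — state 9 not in

Answer: REJECT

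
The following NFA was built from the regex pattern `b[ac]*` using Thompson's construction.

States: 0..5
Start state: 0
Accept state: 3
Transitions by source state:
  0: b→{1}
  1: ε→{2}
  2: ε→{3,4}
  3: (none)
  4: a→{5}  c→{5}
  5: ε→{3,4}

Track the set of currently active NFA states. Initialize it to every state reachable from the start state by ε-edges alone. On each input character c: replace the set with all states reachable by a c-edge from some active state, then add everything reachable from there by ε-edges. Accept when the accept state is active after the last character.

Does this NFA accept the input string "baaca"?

Answer: ACCEPT

Derivation:
start: ε-closure({0}) = {0}
'b' @ 1: {1,2,3,4}  (accept∈set)
'a' @ 2: {3,4,5}  (accept∈set)
'a' @ 3: {3,4,5}  (accept∈set)
'c' @ 4: {3,4,5}  (accept∈set)
'a' @ 5: {3,4,5}  (accept∈set)
after full input: {3,4,5}  (accept=3 in)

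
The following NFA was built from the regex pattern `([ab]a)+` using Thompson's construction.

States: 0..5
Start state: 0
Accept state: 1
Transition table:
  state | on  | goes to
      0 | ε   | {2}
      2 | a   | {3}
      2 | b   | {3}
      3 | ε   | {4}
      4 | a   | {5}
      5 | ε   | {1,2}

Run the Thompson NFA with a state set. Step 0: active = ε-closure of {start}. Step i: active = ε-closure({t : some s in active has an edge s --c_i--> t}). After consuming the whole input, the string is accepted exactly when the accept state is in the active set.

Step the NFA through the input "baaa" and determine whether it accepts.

Answer: ACCEPT

Steps:
start: ε-closure({0}) = {0,2}
'b' @ 1: {3,4}
'a' @ 2: {1,2,5}  [accepting]
'a' @ 3: {3,4}
'a' @ 4: {1,2,5}  [accepting]
end set {1,2,5} — state 1 in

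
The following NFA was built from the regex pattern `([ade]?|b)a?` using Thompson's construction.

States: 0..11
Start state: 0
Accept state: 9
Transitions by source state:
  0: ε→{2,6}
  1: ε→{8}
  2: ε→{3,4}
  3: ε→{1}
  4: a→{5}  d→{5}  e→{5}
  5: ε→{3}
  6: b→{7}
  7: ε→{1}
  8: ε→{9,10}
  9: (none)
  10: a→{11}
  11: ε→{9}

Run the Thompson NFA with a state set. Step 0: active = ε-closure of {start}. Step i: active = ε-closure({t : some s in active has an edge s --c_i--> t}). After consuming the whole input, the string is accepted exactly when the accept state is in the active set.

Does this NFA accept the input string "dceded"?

Answer: REJECT

Derivation:
S₀ = ε-closure({0}) = {0,1,2,3,4,6,8,9,10}
'd' @ 1: {1,3,5,8,9,10}  (accept∈set)
'c' @ 2: {}  — state set empty
rest 'eded' ignored (set empty)
after full input: {}  (accept=9 not in)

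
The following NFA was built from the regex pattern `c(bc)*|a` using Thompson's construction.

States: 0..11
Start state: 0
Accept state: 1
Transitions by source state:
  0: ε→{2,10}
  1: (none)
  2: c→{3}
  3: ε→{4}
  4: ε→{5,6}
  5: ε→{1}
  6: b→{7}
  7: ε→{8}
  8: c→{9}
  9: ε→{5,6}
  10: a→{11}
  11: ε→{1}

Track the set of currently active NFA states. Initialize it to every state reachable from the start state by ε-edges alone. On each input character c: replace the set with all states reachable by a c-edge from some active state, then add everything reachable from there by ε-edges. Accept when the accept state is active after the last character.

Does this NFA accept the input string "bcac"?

Answer: REJECT

Steps:
initial (ε-close {0}): {0,2,10}
'b' @ 1: {}  — no active states
rest 'cac' ignored (set empty)
end set {} — state 1 not in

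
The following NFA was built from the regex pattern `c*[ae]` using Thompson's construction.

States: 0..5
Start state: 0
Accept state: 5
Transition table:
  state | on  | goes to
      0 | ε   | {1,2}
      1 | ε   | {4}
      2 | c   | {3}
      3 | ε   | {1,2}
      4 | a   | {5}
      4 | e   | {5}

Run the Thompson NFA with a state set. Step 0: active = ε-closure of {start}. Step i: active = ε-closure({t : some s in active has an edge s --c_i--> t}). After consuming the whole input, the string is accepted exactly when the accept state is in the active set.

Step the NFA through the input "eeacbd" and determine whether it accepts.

Answer: REJECT

Steps:
S₀ = ε-closure({0}) = {0,1,2,4}
'e' @ 1: {5}  (accept∈set)
'e' @ 2: {}  — no active states
rest 'acbd' ignored (set empty)
final: {}; accept 5 not in set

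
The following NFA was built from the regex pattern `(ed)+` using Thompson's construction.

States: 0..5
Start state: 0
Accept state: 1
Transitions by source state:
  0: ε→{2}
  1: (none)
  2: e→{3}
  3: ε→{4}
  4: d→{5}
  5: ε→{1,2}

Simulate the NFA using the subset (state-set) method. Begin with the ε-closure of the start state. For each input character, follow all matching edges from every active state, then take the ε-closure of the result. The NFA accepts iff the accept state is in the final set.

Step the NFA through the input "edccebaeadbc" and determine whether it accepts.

initial (ε-close {0}): {0,2}
'e' @ 1: {3,4}
'd' @ 2: {1,2,5}  ✓accept
'c' @ 3: {}  — state set empty
rest 'cebaeadbc' ignored (set empty)
after full input: {}  (accept=1 not in)

Answer: REJECT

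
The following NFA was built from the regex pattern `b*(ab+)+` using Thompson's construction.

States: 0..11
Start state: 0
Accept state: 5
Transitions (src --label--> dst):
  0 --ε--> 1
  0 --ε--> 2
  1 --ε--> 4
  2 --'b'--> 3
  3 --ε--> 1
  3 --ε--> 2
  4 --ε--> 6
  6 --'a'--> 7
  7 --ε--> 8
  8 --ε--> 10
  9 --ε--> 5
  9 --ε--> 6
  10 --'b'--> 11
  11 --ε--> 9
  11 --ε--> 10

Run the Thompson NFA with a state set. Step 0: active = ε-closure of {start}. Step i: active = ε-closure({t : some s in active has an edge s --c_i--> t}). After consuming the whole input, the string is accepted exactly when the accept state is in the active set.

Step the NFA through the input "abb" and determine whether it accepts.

Answer: ACCEPT

Steps:
start: ε-closure({0}) = {0,1,2,4,6}
'a' @ 1: {7,8,10}
'b' @ 2: {5,6,9,10,11}  [accepting]
'b' @ 3: {5,6,9,10,11}  [accepting]
final: {5,6,9,10,11}; accept 5 in set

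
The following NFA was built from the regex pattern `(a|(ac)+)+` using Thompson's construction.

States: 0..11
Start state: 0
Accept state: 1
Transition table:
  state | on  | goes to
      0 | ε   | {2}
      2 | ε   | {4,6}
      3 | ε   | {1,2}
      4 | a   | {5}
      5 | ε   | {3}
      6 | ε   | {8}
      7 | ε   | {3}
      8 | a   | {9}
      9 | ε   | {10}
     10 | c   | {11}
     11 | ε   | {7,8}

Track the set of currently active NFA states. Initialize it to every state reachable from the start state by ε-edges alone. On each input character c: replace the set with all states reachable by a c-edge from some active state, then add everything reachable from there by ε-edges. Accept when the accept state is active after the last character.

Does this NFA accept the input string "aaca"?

start: ε-closure({0}) = {0,2,4,6,8}
'a' @ 1: {1,2,3,4,5,6,8,9,10}  [accepting]
'a' @ 2: {1,2,3,4,5,6,8,9,10}  [accepting]
'c' @ 3: {1,2,3,4,6,7,8,11}  [accepting]
'a' @ 4: {1,2,3,4,5,6,8,9,10}  [accepting]
after full input: {1,2,3,4,5,6,8,9,10}  (accept=1 in)

Answer: ACCEPT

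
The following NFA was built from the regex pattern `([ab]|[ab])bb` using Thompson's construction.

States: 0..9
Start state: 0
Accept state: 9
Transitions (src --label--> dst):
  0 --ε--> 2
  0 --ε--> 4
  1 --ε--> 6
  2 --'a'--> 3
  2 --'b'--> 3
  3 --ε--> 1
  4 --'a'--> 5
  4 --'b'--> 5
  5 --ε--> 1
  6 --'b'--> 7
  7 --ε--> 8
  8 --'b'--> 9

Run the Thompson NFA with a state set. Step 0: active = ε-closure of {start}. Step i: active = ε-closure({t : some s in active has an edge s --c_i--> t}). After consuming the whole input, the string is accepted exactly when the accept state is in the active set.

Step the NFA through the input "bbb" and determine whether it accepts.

S₀ = ε-closure({0}) = {0,2,4}
'b' @ 1: {1,3,5,6}
'b' @ 2: {7,8}
'b' @ 3: {9}  (accept∈set)
after full input: {9}  (accept=9 in)

Answer: ACCEPT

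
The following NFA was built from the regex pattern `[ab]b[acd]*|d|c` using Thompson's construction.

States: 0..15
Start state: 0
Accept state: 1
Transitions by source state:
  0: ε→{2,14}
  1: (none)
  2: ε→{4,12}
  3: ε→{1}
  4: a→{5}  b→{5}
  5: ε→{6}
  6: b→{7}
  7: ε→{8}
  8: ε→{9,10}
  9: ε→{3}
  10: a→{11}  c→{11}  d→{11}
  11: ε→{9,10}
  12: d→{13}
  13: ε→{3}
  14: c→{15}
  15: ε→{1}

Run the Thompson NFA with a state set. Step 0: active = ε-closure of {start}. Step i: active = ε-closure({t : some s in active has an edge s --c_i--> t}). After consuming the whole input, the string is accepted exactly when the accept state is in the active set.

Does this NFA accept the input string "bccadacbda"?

Answer: REJECT

Derivation:
start: ε-closure({0}) = {0,2,4,12,14}
'b' @ 1: {5,6}
'c' @ 2: {}  — state set empty
rest 'cadacbda' ignored (set empty)
after full input: {}  (accept=1 not in)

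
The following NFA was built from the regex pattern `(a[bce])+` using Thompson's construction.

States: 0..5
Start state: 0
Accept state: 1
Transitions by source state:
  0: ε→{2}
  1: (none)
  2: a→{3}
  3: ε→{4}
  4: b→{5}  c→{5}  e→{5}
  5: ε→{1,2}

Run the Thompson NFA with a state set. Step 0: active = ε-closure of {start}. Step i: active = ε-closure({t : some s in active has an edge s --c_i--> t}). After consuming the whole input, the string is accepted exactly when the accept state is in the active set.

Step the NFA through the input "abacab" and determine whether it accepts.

Answer: ACCEPT

Trace:
S₀ = ε-closure({0}) = {0,2}
'a' @ 1: {3,4}
'b' @ 2: {1,2,5}  (accept∈set)
'a' @ 3: {3,4}
'c' @ 4: {1,2,5}  (accept∈set)
'a' @ 5: {3,4}
'b' @ 6: {1,2,5}  (accept∈set)
after full input: {1,2,5}  (accept=1 in)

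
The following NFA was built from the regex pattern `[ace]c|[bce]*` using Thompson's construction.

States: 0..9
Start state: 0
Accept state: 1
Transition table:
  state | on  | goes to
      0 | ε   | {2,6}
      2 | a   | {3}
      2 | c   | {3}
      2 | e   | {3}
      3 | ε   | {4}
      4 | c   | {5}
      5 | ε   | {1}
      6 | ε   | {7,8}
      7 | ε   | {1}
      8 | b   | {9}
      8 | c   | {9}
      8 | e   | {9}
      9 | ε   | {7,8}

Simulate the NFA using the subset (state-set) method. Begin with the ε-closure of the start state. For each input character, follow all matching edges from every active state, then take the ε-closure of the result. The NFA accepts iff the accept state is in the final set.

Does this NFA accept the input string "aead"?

S₀ = ε-closure({0}) = {0,1,2,6,7,8}
'a' @ 1: {3,4}
'e' @ 2: {}  — no active states
rest 'ad' ignored (set empty)
end set {} — state 1 not in

Answer: REJECT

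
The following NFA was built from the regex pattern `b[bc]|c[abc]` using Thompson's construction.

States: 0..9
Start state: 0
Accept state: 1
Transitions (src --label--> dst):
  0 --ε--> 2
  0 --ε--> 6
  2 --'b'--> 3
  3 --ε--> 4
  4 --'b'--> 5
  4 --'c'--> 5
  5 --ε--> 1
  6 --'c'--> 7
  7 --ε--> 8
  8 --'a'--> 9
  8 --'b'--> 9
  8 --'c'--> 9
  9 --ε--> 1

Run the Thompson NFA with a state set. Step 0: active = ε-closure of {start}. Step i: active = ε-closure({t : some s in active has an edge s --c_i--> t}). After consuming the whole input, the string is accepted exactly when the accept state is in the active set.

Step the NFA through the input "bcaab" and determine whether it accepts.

Answer: REJECT

Derivation:
start: ε-closure({0}) = {0,2,6}
'b' @ 1: {3,4}
'c' @ 2: {1,5}  [accepting]
'a' @ 3: {}  — state set empty
rest 'ab' ignored (set empty)
end set {} — state 1 not in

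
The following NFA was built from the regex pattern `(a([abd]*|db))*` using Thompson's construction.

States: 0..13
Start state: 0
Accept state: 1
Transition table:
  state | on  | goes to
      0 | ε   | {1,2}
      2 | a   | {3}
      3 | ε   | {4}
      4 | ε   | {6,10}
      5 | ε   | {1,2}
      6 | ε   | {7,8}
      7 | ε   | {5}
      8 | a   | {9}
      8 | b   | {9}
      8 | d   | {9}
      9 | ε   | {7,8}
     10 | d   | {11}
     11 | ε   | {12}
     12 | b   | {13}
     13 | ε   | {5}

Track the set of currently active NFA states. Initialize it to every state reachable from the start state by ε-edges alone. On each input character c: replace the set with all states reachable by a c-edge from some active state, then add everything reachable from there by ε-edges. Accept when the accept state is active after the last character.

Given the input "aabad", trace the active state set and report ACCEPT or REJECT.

Answer: ACCEPT

Trace:
start: ε-closure({0}) = {0,1,2}
'a' @ 1: {1,2,3,4,5,6,7,8,10}  (accept∈set)
'a' @ 2: {1,2,3,4,5,6,7,8,9,10}  (accept∈set)
'b' @ 3: {1,2,5,7,8,9}  (accept∈set)
'a' @ 4: {1,2,3,4,5,6,7,8,9,10}  (accept∈set)
'd' @ 5: {1,2,5,7,8,9,11,12}  (accept∈set)
end set {1,2,5,7,8,9,11,12} — state 1 in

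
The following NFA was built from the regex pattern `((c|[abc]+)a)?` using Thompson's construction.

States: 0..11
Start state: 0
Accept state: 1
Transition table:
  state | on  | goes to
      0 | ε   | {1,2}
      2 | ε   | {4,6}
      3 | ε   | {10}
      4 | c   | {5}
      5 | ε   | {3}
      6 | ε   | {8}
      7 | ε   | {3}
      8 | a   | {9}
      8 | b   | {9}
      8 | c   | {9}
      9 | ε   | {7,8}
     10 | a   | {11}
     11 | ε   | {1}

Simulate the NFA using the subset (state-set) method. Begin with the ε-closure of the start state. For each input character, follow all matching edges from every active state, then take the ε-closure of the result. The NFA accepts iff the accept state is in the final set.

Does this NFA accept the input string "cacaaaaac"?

S₀ = ε-closure({0}) = {0,1,2,4,6,8}
'c' @ 1: {3,5,7,8,9,10}
'a' @ 2: {1,3,7,8,9,10,11}  (accept∈set)
'c' @ 3: {3,7,8,9,10}
'a' @ 4: {1,3,7,8,9,10,11}  (accept∈set)
'a' @ 5: {1,3,7,8,9,10,11}  (accept∈set)
'a' @ 6: {1,3,7,8,9,10,11}  (accept∈set)
'a' @ 7: {1,3,7,8,9,10,11}  (accept∈set)
'a' @ 8: {1,3,7,8,9,10,11}  (accept∈set)
'c' @ 9: {3,7,8,9,10}
after full input: {3,7,8,9,10}  (accept=1 not in)

Answer: REJECT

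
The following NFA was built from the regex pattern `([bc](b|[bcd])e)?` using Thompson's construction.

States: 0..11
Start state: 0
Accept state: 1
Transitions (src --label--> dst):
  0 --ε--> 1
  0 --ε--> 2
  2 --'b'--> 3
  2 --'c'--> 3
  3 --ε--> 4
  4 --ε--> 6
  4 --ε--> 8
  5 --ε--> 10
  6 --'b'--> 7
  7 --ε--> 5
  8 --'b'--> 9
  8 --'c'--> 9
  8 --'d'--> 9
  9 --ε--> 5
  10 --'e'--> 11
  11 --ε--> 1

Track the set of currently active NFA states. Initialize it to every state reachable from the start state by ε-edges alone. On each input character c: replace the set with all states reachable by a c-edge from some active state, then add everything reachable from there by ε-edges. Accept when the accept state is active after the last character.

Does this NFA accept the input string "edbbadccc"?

start: ε-closure({0}) = {0,1,2}
'e' @ 1: {}  — no active states
rest 'dbbadccc' ignored (set empty)
end set {} — state 1 not in

Answer: REJECT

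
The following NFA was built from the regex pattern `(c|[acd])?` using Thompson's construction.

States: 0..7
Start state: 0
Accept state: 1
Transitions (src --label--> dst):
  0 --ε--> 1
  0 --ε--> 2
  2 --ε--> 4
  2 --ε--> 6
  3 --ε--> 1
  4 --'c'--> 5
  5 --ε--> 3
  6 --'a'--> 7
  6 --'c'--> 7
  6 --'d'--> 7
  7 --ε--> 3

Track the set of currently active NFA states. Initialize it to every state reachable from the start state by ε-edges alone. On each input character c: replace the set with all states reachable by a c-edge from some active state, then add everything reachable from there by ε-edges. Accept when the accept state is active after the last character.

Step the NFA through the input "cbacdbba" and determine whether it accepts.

start: ε-closure({0}) = {0,1,2,4,6}
'c' @ 1: {1,3,5,7}  (accept∈set)
'b' @ 2: {}  — dead — no transitions
rest 'acdbba' ignored (set empty)
final: {}; accept 1 not in set

Answer: REJECT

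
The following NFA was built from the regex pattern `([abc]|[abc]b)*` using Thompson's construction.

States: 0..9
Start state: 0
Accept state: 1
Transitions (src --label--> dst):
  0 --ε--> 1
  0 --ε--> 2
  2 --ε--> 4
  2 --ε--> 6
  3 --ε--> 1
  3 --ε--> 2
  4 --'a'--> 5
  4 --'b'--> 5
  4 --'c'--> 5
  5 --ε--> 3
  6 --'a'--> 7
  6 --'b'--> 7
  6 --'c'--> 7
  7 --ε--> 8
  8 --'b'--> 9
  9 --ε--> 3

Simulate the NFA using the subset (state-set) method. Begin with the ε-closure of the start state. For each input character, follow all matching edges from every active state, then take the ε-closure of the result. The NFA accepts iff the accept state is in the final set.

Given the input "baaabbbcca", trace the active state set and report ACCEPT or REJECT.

Answer: ACCEPT

Trace:
start: ε-closure({0}) = {0,1,2,4,6}
'b' @ 1: {1,2,3,4,5,6,7,8}  [accepting]
'a' @ 2: {1,2,3,4,5,6,7,8}  [accepting]
'a' @ 3: {1,2,3,4,5,6,7,8}  [accepting]
'a' @ 4: {1,2,3,4,5,6,7,8}  [accepting]
'b' @ 5: {1,2,3,4,5,6,7,8,9}  [accepting]
'b' @ 6: {1,2,3,4,5,6,7,8,9}  [accepting]
'b' @ 7: {1,2,3,4,5,6,7,8,9}  [accepting]
'c' @ 8: {1,2,3,4,5,6,7,8}  [accepting]
'c' @ 9: {1,2,3,4,5,6,7,8}  [accepting]
'a' @ 10: {1,2,3,4,5,6,7,8}  [accepting]
end set {1,2,3,4,5,6,7,8} — state 1 in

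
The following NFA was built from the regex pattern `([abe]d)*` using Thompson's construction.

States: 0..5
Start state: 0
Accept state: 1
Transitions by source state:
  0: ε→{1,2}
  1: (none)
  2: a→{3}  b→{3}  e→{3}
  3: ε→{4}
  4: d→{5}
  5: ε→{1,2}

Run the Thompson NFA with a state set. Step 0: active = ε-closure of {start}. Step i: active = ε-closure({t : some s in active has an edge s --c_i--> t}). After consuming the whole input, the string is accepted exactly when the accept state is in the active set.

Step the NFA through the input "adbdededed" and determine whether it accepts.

Answer: ACCEPT

Steps:
start: ε-closure({0}) = {0,1,2}
'a' @ 1: {3,4}
'd' @ 2: {1,2,5}  [accepting]
'b' @ 3: {3,4}
'd' @ 4: {1,2,5}  [accepting]
'e' @ 5: {3,4}
'd' @ 6: {1,2,5}  [accepting]
'e' @ 7: {3,4}
'd' @ 8: {1,2,5}  [accepting]
'e' @ 9: {3,4}
'd' @ 10: {1,2,5}  [accepting]
final: {1,2,5}; accept 1 in set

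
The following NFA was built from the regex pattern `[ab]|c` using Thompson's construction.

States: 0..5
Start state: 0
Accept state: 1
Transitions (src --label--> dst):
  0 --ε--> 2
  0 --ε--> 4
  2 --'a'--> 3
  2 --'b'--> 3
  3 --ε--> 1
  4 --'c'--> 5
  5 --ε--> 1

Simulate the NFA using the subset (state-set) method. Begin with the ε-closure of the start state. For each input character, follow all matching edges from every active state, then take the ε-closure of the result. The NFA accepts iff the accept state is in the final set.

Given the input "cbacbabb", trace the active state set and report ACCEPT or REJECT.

S₀ = ε-closure({0}) = {0,2,4}
'c' @ 1: {1,5}  [accepting]
'b' @ 2: {}  — dead — no transitions
rest 'acbabb' ignored (set empty)
after full input: {}  (accept=1 not in)

Answer: REJECT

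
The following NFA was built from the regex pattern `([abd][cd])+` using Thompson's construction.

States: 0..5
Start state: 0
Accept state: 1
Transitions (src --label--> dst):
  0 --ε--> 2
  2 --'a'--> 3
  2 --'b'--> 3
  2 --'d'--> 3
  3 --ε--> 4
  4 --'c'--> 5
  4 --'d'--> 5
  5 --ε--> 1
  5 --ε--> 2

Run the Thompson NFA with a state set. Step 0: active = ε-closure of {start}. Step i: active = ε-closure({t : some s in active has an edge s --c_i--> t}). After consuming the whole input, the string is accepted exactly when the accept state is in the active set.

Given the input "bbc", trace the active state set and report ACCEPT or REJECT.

initial (ε-close {0}): {0,2}
'b' @ 1: {3,4}
'b' @ 2: {}  — no active states
rest 'c' ignored (set empty)
after full input: {}  (accept=1 not in)

Answer: REJECT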